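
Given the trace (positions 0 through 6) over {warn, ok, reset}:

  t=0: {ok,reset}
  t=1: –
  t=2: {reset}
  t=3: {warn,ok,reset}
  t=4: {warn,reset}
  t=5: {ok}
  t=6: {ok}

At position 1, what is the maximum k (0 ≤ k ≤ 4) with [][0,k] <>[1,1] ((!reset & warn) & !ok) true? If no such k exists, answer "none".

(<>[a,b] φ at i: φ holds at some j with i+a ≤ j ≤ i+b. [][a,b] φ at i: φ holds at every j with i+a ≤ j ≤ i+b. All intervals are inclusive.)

none

<>[1,1] ((!reset & warn) & !ok) must hold from j=1 onward; find where it first fails.
  j=1: fails → no k works.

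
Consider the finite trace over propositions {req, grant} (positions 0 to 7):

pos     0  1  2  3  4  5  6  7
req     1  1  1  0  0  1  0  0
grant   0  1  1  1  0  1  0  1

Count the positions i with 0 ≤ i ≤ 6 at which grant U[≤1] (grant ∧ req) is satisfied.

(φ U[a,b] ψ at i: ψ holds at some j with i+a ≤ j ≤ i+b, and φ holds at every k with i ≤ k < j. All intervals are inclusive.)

3

Evaluate at each i in [0,6]:
  i=0: ✗ (lhs fails at k=0 before rhs at j=1)
  i=1: ✓ (rhs at j=1)
  i=2: ✓ (rhs at j=2)
  i=3: ✗ (no rhs in [3,4])
  i=4: ✗ (lhs fails at k=4 before rhs at j=5)
  i=5: ✓ (rhs at j=5)
  i=6: ✗ (no rhs in [6,7])
Positions where it holds: {1, 2, 5} → 3.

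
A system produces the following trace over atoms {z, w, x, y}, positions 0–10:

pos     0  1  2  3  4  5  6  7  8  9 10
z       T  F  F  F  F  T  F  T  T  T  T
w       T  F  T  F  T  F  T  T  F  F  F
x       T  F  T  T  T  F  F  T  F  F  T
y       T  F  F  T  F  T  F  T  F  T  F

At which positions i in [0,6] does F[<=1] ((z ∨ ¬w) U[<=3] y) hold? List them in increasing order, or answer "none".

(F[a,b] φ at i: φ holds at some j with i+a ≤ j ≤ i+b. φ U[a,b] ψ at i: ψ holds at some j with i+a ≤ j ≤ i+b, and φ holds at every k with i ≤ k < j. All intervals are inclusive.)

0, 2, 3, 4, 5, 6

Evaluate at each i in [0,6]:
  i=0: ✓ (witness j=0)
  i=1: ✗ (none in [1,2])
  i=2: ✓ (witness j=3)
  i=3: ✓ (witness j=3)
  i=4: ✓ (witness j=5)
  i=5: ✓ (witness j=5)
  i=6: ✓ (witness j=7)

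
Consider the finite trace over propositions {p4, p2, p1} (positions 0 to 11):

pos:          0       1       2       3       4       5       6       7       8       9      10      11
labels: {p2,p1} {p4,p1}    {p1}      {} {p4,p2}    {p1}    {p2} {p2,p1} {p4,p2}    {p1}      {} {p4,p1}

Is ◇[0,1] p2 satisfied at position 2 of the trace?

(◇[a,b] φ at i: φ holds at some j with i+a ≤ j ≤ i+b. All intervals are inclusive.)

Check p2 at each j in [2,3]:
  j=2: false
  j=3: false
No position in the window satisfies it → formula fails.

No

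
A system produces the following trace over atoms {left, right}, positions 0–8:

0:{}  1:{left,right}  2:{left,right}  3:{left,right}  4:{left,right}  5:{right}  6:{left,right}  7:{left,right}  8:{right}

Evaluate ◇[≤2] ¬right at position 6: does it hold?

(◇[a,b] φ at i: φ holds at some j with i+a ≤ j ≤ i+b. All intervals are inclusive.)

False

Check ¬right at each j in [6,8]:
  j=6: false
  j=7: false
  j=8: false
No position in the window satisfies it → formula fails.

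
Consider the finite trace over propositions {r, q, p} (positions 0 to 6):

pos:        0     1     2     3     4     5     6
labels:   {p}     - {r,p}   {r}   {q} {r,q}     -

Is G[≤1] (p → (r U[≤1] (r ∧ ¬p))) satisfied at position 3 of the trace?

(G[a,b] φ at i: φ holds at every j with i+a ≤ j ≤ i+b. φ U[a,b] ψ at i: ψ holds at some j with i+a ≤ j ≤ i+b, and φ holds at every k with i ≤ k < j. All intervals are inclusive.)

True

Check (p → (r U[≤1] (r ∧ ¬p))) at every j in [3,4]:
  j=3: antecedent false → ✓
  j=4: antecedent false → ✓
All positions satisfy it → formula holds.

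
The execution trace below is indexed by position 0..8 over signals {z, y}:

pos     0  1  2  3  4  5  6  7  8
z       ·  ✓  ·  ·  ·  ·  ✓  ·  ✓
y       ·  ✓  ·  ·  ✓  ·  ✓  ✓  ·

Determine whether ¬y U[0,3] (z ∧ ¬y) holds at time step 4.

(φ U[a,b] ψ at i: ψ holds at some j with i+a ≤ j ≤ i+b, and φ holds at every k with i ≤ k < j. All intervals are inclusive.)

Does not hold

Need some j in [4,7] with (z ∧ ¬y), and ¬y at every k in [4,j-1].
  j=4: (z ∧ ¬y) false.
  j=5: (z ∧ ¬y) false.
  j=6: (z ∧ ¬y) false.
  j=7: (z ∧ ¬y) false.
No j in the window works → until fails.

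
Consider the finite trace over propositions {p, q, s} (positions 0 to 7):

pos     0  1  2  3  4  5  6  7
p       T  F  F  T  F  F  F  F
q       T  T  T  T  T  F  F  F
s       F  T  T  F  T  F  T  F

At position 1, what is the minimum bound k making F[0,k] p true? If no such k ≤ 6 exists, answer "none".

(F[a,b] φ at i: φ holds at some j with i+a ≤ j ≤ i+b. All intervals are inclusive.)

2

Scan j = 1,2,… for p:
  j=1: fails
  j=2: fails
  j=3: holds
First hit at j=3, so smallest k = 3-1 = 2.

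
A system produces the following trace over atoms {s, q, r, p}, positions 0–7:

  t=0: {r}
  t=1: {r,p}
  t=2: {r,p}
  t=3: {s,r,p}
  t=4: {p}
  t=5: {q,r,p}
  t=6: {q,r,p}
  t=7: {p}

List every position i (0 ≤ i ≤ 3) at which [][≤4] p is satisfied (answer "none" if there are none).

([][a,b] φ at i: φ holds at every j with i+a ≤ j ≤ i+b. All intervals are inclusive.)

Evaluate at each i in [0,3]:
  i=0: ✗ (fails at j=0)
  i=1: ✓ (all of [1,5])
  i=2: ✓ (all of [2,6])
  i=3: ✓ (all of [3,7])

1, 2, 3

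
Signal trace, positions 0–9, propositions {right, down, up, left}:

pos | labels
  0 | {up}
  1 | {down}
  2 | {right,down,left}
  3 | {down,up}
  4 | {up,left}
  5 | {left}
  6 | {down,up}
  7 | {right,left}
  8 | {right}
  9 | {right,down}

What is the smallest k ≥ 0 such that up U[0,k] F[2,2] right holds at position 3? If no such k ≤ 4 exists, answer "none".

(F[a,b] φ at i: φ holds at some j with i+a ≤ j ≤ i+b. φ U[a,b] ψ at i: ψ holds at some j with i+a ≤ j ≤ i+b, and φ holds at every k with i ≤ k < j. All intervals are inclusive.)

Need earliest j ≥ 3 with F[2,2] right, and up at every k in [3,j-1].
  j=3: rhs fails.
  j=4: rhs fails.
  j=5: rhs holds; lhs holds on [3,4]. k = 2.

2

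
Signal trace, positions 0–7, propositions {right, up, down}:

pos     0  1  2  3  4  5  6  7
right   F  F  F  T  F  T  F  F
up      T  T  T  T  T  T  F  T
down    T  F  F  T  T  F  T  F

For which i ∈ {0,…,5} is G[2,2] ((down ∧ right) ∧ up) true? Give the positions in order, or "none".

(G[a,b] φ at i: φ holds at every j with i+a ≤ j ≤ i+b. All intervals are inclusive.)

Evaluate at each i in [0,5]:
  i=0: ✗ (fails at j=2)
  i=1: ✓ (all of [3,3])
  i=2: ✗ (fails at j=4)
  i=3: ✗ (fails at j=5)
  i=4: ✗ (fails at j=6)
  i=5: ✗ (fails at j=7)

1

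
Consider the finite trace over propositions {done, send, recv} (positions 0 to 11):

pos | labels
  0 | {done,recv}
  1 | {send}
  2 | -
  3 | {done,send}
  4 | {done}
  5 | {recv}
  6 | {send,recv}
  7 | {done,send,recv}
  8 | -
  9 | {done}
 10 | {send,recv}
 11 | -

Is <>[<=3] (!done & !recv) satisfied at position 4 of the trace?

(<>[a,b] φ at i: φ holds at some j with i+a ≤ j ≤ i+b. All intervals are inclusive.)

False

Check (!done & !recv) at each j in [4,7]:
  j=4: false
  j=5: false
  j=6: false
  j=7: false
No position in the window satisfies it → formula fails.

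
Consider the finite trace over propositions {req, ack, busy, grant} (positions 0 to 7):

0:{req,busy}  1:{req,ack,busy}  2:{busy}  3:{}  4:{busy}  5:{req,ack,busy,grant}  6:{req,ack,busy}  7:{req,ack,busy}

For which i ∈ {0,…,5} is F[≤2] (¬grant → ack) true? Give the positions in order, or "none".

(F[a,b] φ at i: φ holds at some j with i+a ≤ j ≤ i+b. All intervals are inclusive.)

0, 1, 3, 4, 5

Evaluate at each i in [0,5]:
  i=0: ✓ (witness j=1)
  i=1: ✓ (witness j=1)
  i=2: ✗ (none in [2,4])
  i=3: ✓ (witness j=5)
  i=4: ✓ (witness j=5)
  i=5: ✓ (witness j=5)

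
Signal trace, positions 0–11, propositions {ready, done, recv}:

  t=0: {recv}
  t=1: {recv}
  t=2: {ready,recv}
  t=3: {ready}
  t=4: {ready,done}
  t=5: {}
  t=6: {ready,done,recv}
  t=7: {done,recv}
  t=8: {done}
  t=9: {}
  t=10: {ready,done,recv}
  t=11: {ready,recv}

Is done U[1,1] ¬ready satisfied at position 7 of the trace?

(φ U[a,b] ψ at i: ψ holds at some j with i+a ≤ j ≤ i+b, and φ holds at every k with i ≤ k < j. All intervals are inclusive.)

Need some j in [8,8] with ¬ready, and done at every k in [7,j-1].
  j=8: ¬ready holds; done holds at every k in [7,7] → satisfied.

True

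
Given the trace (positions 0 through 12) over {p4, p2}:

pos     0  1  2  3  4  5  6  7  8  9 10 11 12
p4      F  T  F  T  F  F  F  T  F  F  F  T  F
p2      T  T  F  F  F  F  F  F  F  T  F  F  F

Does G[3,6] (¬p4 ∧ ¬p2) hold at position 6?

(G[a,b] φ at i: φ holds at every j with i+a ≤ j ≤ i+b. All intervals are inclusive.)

Check (¬p4 ∧ ¬p2) at every j in [9,12]:
  j=9: false
  j=10: true
  j=11: false
  j=12: true
Fails at j=9 → formula fails.

Does not hold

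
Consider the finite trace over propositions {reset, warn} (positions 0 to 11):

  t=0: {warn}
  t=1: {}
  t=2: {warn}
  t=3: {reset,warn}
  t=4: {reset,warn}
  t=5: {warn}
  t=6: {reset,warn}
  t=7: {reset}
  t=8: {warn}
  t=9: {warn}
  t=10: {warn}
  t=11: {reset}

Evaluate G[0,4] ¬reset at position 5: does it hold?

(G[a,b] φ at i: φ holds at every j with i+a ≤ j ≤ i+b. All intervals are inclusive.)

Check ¬reset at every j in [5,9]:
  j=5: true
  j=6: false
  j=7: false
  j=8: true
  j=9: true
Fails at j=6 → formula fails.

Does not hold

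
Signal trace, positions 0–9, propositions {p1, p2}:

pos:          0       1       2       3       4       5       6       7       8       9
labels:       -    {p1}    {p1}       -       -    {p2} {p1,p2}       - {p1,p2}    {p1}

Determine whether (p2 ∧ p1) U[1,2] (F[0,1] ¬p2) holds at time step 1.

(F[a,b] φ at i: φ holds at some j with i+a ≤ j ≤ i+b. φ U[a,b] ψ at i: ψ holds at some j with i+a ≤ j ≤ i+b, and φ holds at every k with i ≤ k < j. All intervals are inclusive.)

Need some j in [2,3] with F[0,1] ¬p2, and (p2 ∧ p1) at every k in [1,j-1].
  j=2: F[0,1] ¬p2 holds, but (p2 ∧ p1) fails at k=1 → not this j.
  j=3: F[0,1] ¬p2 holds, but (p2 ∧ p1) fails at k=1 → not this j.
No j in the window works → until fails.

False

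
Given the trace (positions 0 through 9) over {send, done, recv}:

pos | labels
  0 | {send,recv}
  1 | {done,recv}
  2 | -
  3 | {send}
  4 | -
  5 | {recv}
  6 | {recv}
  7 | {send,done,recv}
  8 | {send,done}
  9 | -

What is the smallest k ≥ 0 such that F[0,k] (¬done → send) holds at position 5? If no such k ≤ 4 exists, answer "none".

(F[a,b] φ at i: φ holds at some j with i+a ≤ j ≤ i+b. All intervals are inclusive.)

Scan j = 5,6,… for (¬done → send):
  j=5: fails
  j=6: fails
  j=7: holds
First hit at j=7, so smallest k = 7-5 = 2.

2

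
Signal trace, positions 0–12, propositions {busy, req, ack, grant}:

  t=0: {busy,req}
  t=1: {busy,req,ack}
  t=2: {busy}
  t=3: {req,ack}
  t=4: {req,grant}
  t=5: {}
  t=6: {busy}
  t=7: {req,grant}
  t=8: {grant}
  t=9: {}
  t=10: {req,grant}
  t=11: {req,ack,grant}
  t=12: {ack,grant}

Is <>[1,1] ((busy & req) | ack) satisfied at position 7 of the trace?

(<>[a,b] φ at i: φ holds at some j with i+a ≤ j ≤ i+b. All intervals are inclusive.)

Check ((busy & req) | ack) at each j in [8,8]:
  j=8: false
No position in the window satisfies it → formula fails.

Does not hold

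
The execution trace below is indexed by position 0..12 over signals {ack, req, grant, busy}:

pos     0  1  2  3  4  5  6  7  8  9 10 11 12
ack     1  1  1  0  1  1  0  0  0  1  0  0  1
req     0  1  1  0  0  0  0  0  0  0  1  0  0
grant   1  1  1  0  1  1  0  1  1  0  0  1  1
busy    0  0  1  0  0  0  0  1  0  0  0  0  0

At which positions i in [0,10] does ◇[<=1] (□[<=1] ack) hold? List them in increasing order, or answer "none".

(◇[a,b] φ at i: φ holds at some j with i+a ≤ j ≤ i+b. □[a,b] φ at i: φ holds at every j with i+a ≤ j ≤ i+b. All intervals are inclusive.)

0, 1, 3, 4

Evaluate at each i in [0,10]:
  i=0: ✓ (witness j=0)
  i=1: ✓ (witness j=1)
  i=2: ✗ (none in [2,3])
  i=3: ✓ (witness j=4)
  i=4: ✓ (witness j=4)
  i=5: ✗ (none in [5,6])
  i=6: ✗ (none in [6,7])
  i=7: ✗ (none in [7,8])
  i=8: ✗ (none in [8,9])
  i=9: ✗ (none in [9,10])
  i=10: ✗ (none in [10,11])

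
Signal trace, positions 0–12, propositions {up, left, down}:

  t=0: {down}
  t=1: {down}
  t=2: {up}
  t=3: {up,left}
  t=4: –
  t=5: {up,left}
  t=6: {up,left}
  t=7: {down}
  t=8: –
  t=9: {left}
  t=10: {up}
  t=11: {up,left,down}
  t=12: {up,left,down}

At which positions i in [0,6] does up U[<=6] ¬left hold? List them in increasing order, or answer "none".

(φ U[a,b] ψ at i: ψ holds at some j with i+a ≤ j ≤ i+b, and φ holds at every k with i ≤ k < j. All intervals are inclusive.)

0, 1, 2, 3, 4, 5, 6

Evaluate at each i in [0,6]:
  i=0: ✓ (rhs at j=0)
  i=1: ✓ (rhs at j=1)
  i=2: ✓ (rhs at j=2)
  i=3: ✓ (rhs at j=4; lhs holds on [3,3])
  i=4: ✓ (rhs at j=4)
  i=5: ✓ (rhs at j=7; lhs holds on [5,6])
  i=6: ✓ (rhs at j=7; lhs holds on [6,6])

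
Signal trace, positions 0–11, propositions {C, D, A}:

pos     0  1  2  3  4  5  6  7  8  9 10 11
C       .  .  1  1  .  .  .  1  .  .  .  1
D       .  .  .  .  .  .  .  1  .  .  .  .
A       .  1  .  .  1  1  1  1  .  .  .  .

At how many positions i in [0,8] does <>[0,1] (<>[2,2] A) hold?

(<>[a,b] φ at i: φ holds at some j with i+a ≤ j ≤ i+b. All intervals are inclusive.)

5

Evaluate at each i in [0,8]:
  i=0: ✗ (none in [0,1])
  i=1: ✓ (witness j=2)
  i=2: ✓ (witness j=2)
  i=3: ✓ (witness j=3)
  i=4: ✓ (witness j=4)
  i=5: ✓ (witness j=5)
  i=6: ✗ (none in [6,7])
  i=7: ✗ (none in [7,8])
  i=8: ✗ (none in [8,9])
Positions where it holds: {1, 2, 3, 4, 5} → 5.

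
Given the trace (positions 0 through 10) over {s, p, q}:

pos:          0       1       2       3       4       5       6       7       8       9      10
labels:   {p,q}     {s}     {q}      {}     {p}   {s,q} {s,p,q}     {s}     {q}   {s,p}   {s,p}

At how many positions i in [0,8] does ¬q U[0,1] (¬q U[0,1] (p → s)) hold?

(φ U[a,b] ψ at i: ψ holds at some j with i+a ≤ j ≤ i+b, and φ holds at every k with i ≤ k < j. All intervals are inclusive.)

Evaluate at each i in [0,8]:
  i=0: ✗ (lhs fails at k=0 before rhs at j=1)
  i=1: ✓ (rhs at j=1)
  i=2: ✓ (rhs at j=2)
  i=3: ✓ (rhs at j=3)
  i=4: ✓ (rhs at j=4)
  i=5: ✓ (rhs at j=5)
  i=6: ✓ (rhs at j=6)
  i=7: ✓ (rhs at j=7)
  i=8: ✓ (rhs at j=8)
Positions where it holds: {1, 2, 3, 4, 5, 6, 7, 8} → 8.

8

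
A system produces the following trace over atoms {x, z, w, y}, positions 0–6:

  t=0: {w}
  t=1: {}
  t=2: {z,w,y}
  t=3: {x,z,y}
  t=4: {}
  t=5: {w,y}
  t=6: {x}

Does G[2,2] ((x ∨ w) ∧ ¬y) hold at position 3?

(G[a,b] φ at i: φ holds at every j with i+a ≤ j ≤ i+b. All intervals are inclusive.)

No

Check ((x ∨ w) ∧ ¬y) at every j in [5,5]:
  j=5: false
Fails at j=5 → formula fails.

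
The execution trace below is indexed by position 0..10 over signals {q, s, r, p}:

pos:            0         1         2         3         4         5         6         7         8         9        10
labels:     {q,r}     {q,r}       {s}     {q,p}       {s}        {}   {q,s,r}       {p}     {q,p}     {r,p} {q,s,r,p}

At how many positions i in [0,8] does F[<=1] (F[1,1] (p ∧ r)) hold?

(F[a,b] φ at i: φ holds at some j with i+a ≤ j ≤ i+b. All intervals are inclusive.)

2

Evaluate at each i in [0,8]:
  i=0: ✗ (none in [0,1])
  i=1: ✗ (none in [1,2])
  i=2: ✗ (none in [2,3])
  i=3: ✗ (none in [3,4])
  i=4: ✗ (none in [4,5])
  i=5: ✗ (none in [5,6])
  i=6: ✗ (none in [6,7])
  i=7: ✓ (witness j=8)
  i=8: ✓ (witness j=8)
Positions where it holds: {7, 8} → 2.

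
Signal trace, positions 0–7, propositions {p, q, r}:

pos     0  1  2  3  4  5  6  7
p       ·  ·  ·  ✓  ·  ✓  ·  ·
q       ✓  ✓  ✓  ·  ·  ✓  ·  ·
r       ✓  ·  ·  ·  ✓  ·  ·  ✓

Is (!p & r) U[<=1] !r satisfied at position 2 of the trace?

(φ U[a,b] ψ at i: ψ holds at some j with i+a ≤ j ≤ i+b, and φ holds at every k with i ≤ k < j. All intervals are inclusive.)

True

Need some j in [2,3] with !r, and (!p & r) at every k in [2,j-1].
  j=2: !r holds; no prefix to check → satisfied.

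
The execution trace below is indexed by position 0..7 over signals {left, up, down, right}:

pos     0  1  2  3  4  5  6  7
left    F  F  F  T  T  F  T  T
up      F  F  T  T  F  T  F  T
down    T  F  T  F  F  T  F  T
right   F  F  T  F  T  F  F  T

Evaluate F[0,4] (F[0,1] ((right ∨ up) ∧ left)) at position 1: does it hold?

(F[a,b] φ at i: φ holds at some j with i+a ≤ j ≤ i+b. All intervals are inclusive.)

Yes

Check F[0,1] ((right ∨ up) ∧ left) at each j in [1,5]:
  j=1: fails (none in [1,2])
  j=2: holds (witness at 3)
  j=3: holds (witness at 3)
  j=4: holds (witness at 4)
  j=5: fails (none in [5,6])
Found at j=2 → formula holds.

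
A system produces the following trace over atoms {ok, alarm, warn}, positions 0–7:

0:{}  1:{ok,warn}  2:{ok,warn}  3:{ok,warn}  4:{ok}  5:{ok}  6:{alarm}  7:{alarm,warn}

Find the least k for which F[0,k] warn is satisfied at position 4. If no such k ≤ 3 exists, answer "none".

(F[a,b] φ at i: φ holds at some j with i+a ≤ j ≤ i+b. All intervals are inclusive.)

3

Scan j = 4,5,… for warn:
  j=4: fails
  j=5: fails
  j=6: fails
  j=7: holds
First hit at j=7, so smallest k = 7-4 = 3.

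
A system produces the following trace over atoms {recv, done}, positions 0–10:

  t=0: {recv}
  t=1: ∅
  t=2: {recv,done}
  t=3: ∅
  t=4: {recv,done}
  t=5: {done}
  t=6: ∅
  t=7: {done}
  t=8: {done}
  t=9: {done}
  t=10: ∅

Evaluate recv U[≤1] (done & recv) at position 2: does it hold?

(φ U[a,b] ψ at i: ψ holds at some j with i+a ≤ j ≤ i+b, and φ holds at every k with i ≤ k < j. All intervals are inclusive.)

True

Need some j in [2,3] with (done & recv), and recv at every k in [2,j-1].
  j=2: (done & recv) holds; no prefix to check → satisfied.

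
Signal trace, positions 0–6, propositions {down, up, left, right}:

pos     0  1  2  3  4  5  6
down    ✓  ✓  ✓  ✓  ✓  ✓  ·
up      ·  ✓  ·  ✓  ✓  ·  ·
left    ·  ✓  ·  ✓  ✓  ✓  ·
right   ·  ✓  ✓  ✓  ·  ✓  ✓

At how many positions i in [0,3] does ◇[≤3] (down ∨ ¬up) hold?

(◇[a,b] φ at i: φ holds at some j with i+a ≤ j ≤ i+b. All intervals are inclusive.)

Evaluate at each i in [0,3]:
  i=0: ✓ (witness j=0)
  i=1: ✓ (witness j=1)
  i=2: ✓ (witness j=2)
  i=3: ✓ (witness j=3)
Positions where it holds: {0, 1, 2, 3} → 4.

4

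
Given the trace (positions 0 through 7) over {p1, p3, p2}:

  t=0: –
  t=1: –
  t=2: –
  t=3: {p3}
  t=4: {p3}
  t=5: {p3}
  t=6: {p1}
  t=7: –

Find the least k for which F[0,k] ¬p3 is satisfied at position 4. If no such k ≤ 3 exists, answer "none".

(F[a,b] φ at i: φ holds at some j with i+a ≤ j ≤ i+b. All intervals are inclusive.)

Scan j = 4,5,… for ¬p3:
  j=4: fails
  j=5: fails
  j=6: holds
First hit at j=6, so smallest k = 6-4 = 2.

2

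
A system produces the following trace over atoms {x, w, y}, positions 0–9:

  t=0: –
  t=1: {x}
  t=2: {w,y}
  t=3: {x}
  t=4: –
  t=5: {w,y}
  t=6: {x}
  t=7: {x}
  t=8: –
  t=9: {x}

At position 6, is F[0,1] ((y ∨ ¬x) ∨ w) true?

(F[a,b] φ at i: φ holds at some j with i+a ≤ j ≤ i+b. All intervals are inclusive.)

Check ((y ∨ ¬x) ∨ w) at each j in [6,7]:
  j=6: false
  j=7: false
No position in the window satisfies it → formula fails.

No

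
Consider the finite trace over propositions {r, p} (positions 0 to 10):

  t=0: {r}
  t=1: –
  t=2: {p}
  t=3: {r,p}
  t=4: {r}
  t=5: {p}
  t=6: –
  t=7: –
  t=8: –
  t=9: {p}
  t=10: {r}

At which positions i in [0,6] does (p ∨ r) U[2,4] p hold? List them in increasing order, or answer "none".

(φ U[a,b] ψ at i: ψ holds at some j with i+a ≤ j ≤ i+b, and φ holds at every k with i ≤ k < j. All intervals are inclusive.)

2, 3

Evaluate at each i in [0,6]:
  i=0: ✗ (lhs fails at k=1 before rhs at j=2)
  i=1: ✗ (lhs fails at k=1 before rhs at j=3)
  i=2: ✓ (rhs at j=5; lhs holds on [2,4])
  i=3: ✓ (rhs at j=5; lhs holds on [3,4])
  i=4: ✗ (no rhs in [6,8])
  i=5: ✗ (lhs fails at k=6 before rhs at j=9)
  i=6: ✗ (lhs fails at k=6 before rhs at j=9)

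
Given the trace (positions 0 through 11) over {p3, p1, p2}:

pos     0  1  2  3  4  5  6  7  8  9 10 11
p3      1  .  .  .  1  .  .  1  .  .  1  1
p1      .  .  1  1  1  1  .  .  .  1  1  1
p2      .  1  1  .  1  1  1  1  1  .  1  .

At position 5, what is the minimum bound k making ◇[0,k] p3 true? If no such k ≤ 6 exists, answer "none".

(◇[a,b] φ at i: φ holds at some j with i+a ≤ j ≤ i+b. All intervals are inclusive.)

Scan j = 5,6,… for p3:
  j=5: fails
  j=6: fails
  j=7: holds
First hit at j=7, so smallest k = 7-5 = 2.

2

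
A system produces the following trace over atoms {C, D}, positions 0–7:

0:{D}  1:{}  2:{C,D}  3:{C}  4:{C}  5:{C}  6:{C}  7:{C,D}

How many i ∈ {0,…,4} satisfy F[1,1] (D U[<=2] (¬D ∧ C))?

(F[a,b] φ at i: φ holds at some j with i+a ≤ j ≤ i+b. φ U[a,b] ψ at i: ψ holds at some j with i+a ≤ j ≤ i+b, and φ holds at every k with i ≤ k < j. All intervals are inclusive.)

Evaluate at each i in [0,4]:
  i=0: ✗ (none in [1,1])
  i=1: ✓ (witness j=2)
  i=2: ✓ (witness j=3)
  i=3: ✓ (witness j=4)
  i=4: ✓ (witness j=5)
Positions where it holds: {1, 2, 3, 4} → 4.

4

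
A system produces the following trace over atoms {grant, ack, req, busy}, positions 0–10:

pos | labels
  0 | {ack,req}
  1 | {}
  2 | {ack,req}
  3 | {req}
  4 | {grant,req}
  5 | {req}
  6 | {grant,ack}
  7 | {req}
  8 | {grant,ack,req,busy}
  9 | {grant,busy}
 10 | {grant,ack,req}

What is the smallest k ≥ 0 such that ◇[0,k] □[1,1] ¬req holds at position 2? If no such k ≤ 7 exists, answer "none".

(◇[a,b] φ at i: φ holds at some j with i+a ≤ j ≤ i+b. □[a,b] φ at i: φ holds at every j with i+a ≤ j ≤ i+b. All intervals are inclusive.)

Scan j = 2,3,… for □[1,1] ¬req:
  j=2: fails
  j=3: fails
  j=4: fails
  j=5: holds
First hit at j=5, so smallest k = 5-2 = 3.

3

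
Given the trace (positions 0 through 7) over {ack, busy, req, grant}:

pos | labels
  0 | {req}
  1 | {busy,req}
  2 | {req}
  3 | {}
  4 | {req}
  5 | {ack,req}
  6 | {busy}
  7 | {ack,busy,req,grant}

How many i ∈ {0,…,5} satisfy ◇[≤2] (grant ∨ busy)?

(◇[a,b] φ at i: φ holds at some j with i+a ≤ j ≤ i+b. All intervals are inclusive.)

4

Evaluate at each i in [0,5]:
  i=0: ✓ (witness j=1)
  i=1: ✓ (witness j=1)
  i=2: ✗ (none in [2,4])
  i=3: ✗ (none in [3,5])
  i=4: ✓ (witness j=6)
  i=5: ✓ (witness j=6)
Positions where it holds: {0, 1, 4, 5} → 4.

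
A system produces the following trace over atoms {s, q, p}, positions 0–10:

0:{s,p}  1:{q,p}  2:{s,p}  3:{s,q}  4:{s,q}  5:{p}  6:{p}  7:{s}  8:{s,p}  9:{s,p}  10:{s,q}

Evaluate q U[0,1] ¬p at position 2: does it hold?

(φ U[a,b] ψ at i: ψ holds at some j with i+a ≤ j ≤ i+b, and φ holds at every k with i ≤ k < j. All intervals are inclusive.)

Need some j in [2,3] with ¬p, and q at every k in [2,j-1].
  j=2: ¬p false.
  j=3: ¬p holds, but q fails at k=2 → not this j.
No j in the window works → until fails.

False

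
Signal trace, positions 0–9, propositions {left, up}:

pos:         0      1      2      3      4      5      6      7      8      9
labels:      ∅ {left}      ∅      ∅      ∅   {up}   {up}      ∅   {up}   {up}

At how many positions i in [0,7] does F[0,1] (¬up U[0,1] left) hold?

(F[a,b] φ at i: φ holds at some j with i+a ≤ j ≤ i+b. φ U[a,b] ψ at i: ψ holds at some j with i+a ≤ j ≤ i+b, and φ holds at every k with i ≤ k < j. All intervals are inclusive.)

Evaluate at each i in [0,7]:
  i=0: ✓ (witness j=0)
  i=1: ✓ (witness j=1)
  i=2: ✗ (none in [2,3])
  i=3: ✗ (none in [3,4])
  i=4: ✗ (none in [4,5])
  i=5: ✗ (none in [5,6])
  i=6: ✗ (none in [6,7])
  i=7: ✗ (none in [7,8])
Positions where it holds: {0, 1} → 2.

2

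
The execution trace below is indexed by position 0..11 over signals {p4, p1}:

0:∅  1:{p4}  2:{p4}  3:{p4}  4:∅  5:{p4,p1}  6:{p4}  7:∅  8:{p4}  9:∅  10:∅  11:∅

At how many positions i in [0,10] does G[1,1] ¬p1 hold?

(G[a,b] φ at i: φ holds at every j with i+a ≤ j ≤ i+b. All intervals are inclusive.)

10

Evaluate at each i in [0,10]:
  i=0: ✓ (all of [1,1])
  i=1: ✓ (all of [2,2])
  i=2: ✓ (all of [3,3])
  i=3: ✓ (all of [4,4])
  i=4: ✗ (fails at j=5)
  i=5: ✓ (all of [6,6])
  i=6: ✓ (all of [7,7])
  i=7: ✓ (all of [8,8])
  i=8: ✓ (all of [9,9])
  i=9: ✓ (all of [10,10])
  i=10: ✓ (all of [11,11])
Positions where it holds: {0, 1, 2, 3, 5, 6, 7, 8, 9, 10} → 10.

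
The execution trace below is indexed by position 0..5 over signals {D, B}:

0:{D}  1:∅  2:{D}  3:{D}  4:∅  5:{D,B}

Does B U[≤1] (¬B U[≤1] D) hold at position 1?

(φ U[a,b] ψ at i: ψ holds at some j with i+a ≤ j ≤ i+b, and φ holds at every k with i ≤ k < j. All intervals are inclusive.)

True

Need some j in [1,2] with (¬B U[≤1] D), and B at every k in [1,j-1].
  j=1: (¬B U[≤1] D) holds; no prefix to check → satisfied.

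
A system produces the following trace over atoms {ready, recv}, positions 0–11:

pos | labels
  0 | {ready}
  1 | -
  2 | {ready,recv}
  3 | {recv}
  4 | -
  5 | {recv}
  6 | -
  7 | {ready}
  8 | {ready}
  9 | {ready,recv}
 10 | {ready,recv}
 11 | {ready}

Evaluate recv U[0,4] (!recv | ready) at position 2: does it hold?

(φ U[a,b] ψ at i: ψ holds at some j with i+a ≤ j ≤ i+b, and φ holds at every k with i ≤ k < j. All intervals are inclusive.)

Need some j in [2,6] with (!recv | ready), and recv at every k in [2,j-1].
  j=2: (!recv | ready) holds; no prefix to check → satisfied.

Yes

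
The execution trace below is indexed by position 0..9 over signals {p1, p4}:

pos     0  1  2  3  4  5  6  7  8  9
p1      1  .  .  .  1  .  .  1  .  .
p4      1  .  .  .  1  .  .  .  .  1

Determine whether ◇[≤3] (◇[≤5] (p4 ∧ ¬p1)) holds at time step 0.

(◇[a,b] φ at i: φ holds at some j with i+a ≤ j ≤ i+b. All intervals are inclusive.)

Does not hold

Check ◇[≤5] (p4 ∧ ¬p1) at each j in [0,3]:
  j=0: fails (none in [0,5])
  j=1: fails (none in [1,6])
  j=2: fails (none in [2,7])
  j=3: fails (none in [3,8])
No position in the window satisfies it → formula fails.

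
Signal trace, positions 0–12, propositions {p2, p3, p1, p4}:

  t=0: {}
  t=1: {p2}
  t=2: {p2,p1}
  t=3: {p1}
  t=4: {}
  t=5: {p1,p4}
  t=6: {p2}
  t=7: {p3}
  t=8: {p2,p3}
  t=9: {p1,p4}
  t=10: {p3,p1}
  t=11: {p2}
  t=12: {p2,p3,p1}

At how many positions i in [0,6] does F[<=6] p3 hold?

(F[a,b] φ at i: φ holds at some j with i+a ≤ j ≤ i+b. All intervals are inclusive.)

6

Evaluate at each i in [0,6]:
  i=0: ✗ (none in [0,6])
  i=1: ✓ (witness j=7)
  i=2: ✓ (witness j=7)
  i=3: ✓ (witness j=7)
  i=4: ✓ (witness j=7)
  i=5: ✓ (witness j=7)
  i=6: ✓ (witness j=7)
Positions where it holds: {1, 2, 3, 4, 5, 6} → 6.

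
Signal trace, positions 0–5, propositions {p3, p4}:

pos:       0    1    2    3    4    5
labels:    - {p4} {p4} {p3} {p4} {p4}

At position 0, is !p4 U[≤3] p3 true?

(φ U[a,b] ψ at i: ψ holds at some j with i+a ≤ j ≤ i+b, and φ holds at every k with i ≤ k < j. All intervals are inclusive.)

Need some j in [0,3] with p3, and !p4 at every k in [0,j-1].
  j=0: p3 false.
  j=1: p3 false.
  j=2: p3 false.
  j=3: p3 holds, but !p4 fails at k=1 → not this j.
No j in the window works → until fails.

False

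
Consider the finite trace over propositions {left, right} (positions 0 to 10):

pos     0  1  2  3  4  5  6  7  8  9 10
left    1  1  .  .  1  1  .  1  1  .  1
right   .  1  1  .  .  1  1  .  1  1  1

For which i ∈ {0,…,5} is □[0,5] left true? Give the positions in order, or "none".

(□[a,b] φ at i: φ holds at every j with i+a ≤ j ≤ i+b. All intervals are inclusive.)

Evaluate at each i in [0,5]:
  i=0: ✗ (fails at j=2)
  i=1: ✗ (fails at j=2)
  i=2: ✗ (fails at j=2)
  i=3: ✗ (fails at j=3)
  i=4: ✗ (fails at j=6)
  i=5: ✗ (fails at j=6)

none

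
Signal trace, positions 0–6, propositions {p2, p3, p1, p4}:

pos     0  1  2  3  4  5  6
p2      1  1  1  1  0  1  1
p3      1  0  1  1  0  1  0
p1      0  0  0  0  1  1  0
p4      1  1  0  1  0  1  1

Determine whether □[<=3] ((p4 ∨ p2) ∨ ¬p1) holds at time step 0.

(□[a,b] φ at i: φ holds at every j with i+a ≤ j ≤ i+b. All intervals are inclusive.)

Yes

Check ((p4 ∨ p2) ∨ ¬p1) at every j in [0,3]:
  j=0: true
  j=1: true
  j=2: true
  j=3: true
All positions satisfy it → formula holds.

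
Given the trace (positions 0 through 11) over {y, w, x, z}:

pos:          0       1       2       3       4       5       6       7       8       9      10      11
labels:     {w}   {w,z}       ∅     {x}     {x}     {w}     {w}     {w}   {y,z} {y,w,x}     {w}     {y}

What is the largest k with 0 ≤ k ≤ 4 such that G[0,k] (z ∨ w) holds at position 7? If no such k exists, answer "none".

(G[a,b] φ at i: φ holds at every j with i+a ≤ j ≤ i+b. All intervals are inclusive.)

3

(z ∨ w) must hold from j=7 onward; find where it first fails.
  j=7: holds
  j=8: holds
  j=9: holds
  j=10: holds
  j=11: fails
Holds on [7,10], so largest k = 3.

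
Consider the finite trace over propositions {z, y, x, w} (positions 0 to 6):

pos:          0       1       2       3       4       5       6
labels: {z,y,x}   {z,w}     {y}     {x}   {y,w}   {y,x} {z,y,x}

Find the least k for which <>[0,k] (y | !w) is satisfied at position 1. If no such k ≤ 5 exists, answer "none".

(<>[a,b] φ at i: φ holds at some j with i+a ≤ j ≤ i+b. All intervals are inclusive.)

1

Scan j = 1,2,… for (y | !w):
  j=1: fails
  j=2: holds
First hit at j=2, so smallest k = 2-1 = 1.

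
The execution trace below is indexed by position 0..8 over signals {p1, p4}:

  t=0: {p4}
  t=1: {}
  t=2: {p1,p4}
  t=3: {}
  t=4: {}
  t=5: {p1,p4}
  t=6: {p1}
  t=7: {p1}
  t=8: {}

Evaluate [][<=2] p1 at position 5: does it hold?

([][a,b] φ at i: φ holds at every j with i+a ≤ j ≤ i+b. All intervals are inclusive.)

Check p1 at every j in [5,7]:
  j=5: true
  j=6: true
  j=7: true
All positions satisfy it → formula holds.

Holds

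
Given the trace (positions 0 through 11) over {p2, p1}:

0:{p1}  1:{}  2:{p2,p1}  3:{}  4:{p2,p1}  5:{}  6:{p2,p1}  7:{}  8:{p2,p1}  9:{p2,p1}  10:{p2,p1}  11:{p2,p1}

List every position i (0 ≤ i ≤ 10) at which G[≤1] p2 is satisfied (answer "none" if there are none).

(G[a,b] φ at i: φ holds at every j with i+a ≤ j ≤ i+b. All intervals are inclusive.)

8, 9, 10

Evaluate at each i in [0,10]:
  i=0: ✗ (fails at j=0)
  i=1: ✗ (fails at j=1)
  i=2: ✗ (fails at j=3)
  i=3: ✗ (fails at j=3)
  i=4: ✗ (fails at j=5)
  i=5: ✗ (fails at j=5)
  i=6: ✗ (fails at j=7)
  i=7: ✗ (fails at j=7)
  i=8: ✓ (all of [8,9])
  i=9: ✓ (all of [9,10])
  i=10: ✓ (all of [10,11])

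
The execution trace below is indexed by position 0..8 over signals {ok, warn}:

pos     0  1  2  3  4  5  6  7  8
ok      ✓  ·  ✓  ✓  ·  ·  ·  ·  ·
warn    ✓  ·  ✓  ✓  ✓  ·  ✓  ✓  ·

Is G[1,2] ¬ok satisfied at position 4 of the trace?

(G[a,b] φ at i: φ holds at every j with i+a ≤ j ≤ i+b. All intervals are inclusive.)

Check ¬ok at every j in [5,6]:
  j=5: true
  j=6: true
All positions satisfy it → formula holds.

Yes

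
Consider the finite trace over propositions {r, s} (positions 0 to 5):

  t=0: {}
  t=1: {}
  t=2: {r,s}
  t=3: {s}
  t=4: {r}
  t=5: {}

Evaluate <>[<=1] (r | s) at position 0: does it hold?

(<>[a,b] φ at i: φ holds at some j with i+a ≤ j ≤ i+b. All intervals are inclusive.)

Does not hold

Check (r | s) at each j in [0,1]:
  j=0: false
  j=1: false
No position in the window satisfies it → formula fails.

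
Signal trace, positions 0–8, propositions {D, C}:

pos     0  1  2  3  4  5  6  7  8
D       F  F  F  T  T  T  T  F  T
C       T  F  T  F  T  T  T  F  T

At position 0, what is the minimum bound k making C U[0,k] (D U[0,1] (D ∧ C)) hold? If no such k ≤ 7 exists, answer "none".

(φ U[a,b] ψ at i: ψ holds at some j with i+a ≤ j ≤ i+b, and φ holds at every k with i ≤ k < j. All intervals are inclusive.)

Need earliest j ≥ 0 with (D U[0,1] (D ∧ C)), and C at every k in [0,j-1].
  j=0: rhs fails.
  j=1: rhs fails.
  j=2: rhs fails.
  j=3: rhs holds but lhs fails at k=1.
  j=4: rhs holds but lhs fails at k=1.
  j=5: rhs holds but lhs fails at k=1.
  j=6: rhs holds but lhs fails at k=1.
  j=7: rhs fails.
No witness within the range → none.

none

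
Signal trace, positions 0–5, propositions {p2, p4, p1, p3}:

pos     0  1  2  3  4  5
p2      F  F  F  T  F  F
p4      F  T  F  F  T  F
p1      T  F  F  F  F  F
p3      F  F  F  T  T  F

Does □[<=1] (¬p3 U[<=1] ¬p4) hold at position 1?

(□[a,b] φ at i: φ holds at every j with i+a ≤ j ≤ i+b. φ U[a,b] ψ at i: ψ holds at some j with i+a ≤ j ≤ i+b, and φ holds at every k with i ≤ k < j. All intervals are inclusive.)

Check (¬p3 U[<=1] ¬p4) at every j in [1,2]:
  j=1: holds
  j=2: holds
All positions satisfy it → formula holds.

True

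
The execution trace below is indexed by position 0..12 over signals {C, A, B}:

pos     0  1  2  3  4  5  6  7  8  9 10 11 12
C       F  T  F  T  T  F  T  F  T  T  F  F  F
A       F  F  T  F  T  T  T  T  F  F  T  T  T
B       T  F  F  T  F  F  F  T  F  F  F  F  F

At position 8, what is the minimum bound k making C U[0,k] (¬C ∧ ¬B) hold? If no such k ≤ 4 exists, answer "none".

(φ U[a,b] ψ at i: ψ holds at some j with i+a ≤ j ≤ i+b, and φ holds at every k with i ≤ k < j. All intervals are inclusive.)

Need earliest j ≥ 8 with (¬C ∧ ¬B), and C at every k in [8,j-1].
  j=8: rhs fails.
  j=9: rhs fails.
  j=10: rhs holds; lhs holds on [8,9]. k = 2.

2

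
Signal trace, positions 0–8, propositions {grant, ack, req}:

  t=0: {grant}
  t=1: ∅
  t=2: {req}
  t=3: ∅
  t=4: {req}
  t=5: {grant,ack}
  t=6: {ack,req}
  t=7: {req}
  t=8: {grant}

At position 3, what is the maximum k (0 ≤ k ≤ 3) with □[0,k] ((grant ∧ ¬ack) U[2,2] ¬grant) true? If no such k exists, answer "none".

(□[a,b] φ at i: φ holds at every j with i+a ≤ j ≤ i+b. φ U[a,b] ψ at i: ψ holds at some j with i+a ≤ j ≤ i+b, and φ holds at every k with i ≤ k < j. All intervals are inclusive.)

none

((grant ∧ ¬ack) U[2,2] ¬grant) must hold from j=3 onward; find where it first fails.
  j=3: fails → no k works.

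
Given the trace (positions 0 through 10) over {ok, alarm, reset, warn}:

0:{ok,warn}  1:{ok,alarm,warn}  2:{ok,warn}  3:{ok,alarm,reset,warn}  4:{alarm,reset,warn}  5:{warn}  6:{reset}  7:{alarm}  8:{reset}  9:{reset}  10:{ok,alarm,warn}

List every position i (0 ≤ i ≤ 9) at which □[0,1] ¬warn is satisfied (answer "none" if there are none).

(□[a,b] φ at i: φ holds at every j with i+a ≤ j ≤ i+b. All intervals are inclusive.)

6, 7, 8

Evaluate at each i in [0,9]:
  i=0: ✗ (fails at j=0)
  i=1: ✗ (fails at j=1)
  i=2: ✗ (fails at j=2)
  i=3: ✗ (fails at j=3)
  i=4: ✗ (fails at j=4)
  i=5: ✗ (fails at j=5)
  i=6: ✓ (all of [6,7])
  i=7: ✓ (all of [7,8])
  i=8: ✓ (all of [8,9])
  i=9: ✗ (fails at j=10)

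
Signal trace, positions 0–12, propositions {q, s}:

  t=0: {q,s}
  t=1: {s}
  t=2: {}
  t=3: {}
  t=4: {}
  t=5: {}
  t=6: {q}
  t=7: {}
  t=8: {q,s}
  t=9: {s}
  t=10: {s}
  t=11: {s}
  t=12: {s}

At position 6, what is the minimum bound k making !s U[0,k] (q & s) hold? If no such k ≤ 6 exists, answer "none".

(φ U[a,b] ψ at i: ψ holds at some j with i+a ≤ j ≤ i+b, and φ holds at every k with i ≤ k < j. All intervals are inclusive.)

2

Need earliest j ≥ 6 with (q & s), and !s at every k in [6,j-1].
  j=6: rhs fails.
  j=7: rhs fails.
  j=8: rhs holds; lhs holds on [6,7]. k = 2.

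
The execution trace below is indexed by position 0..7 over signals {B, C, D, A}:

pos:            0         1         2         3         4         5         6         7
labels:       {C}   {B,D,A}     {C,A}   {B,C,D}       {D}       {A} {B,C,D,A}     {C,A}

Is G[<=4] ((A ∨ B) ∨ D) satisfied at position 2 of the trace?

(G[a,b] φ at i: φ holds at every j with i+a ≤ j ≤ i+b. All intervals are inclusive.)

True

Check ((A ∨ B) ∨ D) at every j in [2,6]:
  j=2: true
  j=3: true
  j=4: true
  j=5: true
  j=6: true
All positions satisfy it → formula holds.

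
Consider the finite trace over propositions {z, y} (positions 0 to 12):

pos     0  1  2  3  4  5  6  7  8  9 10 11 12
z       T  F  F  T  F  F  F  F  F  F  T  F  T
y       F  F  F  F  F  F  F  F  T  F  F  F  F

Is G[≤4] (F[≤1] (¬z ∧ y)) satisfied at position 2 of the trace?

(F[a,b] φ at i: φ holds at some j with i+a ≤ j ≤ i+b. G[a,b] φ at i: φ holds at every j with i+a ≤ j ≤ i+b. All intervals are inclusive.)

No

Check F[≤1] (¬z ∧ y) at every j in [2,6]:
  j=2: fails (none in [2,3])
  j=3: fails (none in [3,4])
  j=4: fails (none in [4,5])
  j=5: fails (none in [5,6])
  j=6: fails (none in [6,7])
Fails at j=2 → formula fails.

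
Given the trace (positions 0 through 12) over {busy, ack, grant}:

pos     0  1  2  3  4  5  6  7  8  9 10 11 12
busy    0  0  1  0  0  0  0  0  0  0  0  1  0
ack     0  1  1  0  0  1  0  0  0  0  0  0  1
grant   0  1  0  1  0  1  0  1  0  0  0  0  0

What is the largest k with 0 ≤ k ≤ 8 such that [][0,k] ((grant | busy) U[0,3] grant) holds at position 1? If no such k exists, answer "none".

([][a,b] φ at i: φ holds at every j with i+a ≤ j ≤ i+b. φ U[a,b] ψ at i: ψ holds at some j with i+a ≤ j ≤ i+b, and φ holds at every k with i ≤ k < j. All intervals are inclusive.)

((grant | busy) U[0,3] grant) must hold from j=1 onward; find where it first fails.
  j=1: holds
  j=2: holds
  j=3: holds
  j=4: fails
Holds on [1,3], so largest k = 2.

2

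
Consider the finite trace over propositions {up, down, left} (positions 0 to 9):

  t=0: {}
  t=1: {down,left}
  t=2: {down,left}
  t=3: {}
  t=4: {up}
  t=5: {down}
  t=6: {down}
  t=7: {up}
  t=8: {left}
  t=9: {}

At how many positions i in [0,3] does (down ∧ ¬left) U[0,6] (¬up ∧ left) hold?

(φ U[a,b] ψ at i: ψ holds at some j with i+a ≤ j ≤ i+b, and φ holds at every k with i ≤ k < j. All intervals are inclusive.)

2

Evaluate at each i in [0,3]:
  i=0: ✗ (lhs fails at k=0 before rhs at j=1)
  i=1: ✓ (rhs at j=1)
  i=2: ✓ (rhs at j=2)
  i=3: ✗ (lhs fails at k=3 before rhs at j=8)
Positions where it holds: {1, 2} → 2.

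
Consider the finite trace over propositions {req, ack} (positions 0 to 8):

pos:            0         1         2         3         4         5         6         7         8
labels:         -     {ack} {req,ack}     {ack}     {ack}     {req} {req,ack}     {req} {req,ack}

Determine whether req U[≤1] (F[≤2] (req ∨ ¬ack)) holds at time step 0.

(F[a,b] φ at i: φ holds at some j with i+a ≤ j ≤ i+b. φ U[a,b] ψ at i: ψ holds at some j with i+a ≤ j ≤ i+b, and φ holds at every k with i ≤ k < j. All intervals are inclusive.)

Need some j in [0,1] with F[≤2] (req ∨ ¬ack), and req at every k in [0,j-1].
  j=0: F[≤2] (req ∨ ¬ack) holds; no prefix to check → satisfied.

Yes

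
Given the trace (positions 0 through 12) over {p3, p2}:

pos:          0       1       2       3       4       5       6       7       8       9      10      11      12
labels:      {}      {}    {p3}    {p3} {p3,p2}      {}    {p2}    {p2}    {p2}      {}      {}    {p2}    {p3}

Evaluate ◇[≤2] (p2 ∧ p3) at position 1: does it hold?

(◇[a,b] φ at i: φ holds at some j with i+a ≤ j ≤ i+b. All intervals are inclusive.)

Check (p2 ∧ p3) at each j in [1,3]:
  j=1: false
  j=2: false
  j=3: false
No position in the window satisfies it → formula fails.

Does not hold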